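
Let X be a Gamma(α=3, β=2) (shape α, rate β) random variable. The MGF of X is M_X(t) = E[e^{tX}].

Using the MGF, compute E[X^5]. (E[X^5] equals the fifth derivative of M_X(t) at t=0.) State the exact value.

E[X^5] = d^5M/dt^5 |_{t=0} = 315/4

M_X(t) = 8/(2 - t)^3
dM/dt = 24/(t^4 - 8*t^3 + 24*t^2 - 32*t + 16)
d^2M/dt^2 = -96/(t^5 - 10*t^4 + 40*t^3 - 80*t^2 + 80*t - 32)
d^3M/dt^3 = 480/(t^6 - 12*t^5 + 60*t^4 - 160*t^3 + 240*t^2 - 192*t + 64)
d^4M/dt^4 = -2880/(t^7 - 14*t^6 + 84*t^5 - 280*t^4 + 560*t^3 - 672*t^2 + 448*t - 128)
d^5M/dt^5 = 20160/(t^8 - 16*t^7 + 112*t^6 - 448*t^5 + 1120*t^4 - 1792*t^3 + 1792*t^2 - 1024*t + 256)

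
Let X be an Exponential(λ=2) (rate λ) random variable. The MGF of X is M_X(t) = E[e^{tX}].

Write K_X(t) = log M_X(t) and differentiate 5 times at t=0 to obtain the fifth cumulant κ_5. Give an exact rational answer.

κ_5 = D^5[K](0) = 3/4

M_X(t) = 2/(2 - t)
K_X(t) = log M_X(t) = -log(2 - t) + log(2)
D^5[K](t) = -24/(t^5 - 10*t^4 + 40*t^3 - 80*t^2 + 80*t - 32)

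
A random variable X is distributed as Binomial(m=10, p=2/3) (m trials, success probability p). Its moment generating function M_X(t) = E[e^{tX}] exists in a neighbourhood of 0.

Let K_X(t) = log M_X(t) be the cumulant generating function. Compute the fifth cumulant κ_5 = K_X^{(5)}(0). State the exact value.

M_X(t) = (2*e^(t)/3 + 1/3)^10
K_X(t) = log M_X(t) = 10*log(2*e^(t)/3 + 1/3)
K′(t) = 20*e^(t)/(2*e^(t) + 1)
K′′(t) = 20*e^(t)/(4*e^(2*t) + 4*e^(t) + 1)
K′′′(t) = (-40*e^(2*t) + 20*e^(t))/(8*e^(3*t) + 12*e^(2*t) + 6*e^(t) + 1)
K′′′′(t) = (80*e^(3*t) - 160*e^(2*t) + 20*e^(t))/(16*e^(4*t) + 32*e^(3*t) + 24*e^(2*t) + 8*e^(t) + 1)
K′′′′′(t) = (-160*e^(4*t) + 880*e^(3*t) - 440*e^(2*t) + 20*e^(t))/(32*e^(5*t) + 80*e^(4*t) + 80*e^(3*t) + 40*e^(2*t) + 10*e^(t) + 1)

κ_5 = K′′′′′(0) = 100/81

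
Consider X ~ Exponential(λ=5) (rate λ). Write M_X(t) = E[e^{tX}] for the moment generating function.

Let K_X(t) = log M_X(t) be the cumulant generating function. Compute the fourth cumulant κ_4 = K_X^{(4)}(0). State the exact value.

κ_4 = D^4[K](0) = 6/625

M_X(t) = 5/(5 - t)
K_X(t) = log M_X(t) = -log(5 - t) + log(5)
D^4[K](t) = 6/(t^4 - 20*t^3 + 150*t^2 - 500*t + 625)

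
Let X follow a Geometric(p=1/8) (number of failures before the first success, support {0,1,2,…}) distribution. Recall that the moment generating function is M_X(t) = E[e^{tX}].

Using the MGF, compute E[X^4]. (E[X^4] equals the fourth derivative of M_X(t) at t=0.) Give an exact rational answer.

M_X(t) = 1/(8*(1 - 7*e^(t)/8))
D^4[M](t) = (-2401*e^(4*t) - 30184*e^(3*t) - 34496*e^(2*t) - 3584*e^(t))/(16807*e^(5*t) - 96040*e^(4*t) + 219520*e^(3*t) - 250880*e^(2*t) + 143360*e^(t) - 32768)

E[X^4] = D^4[M](0) = 70665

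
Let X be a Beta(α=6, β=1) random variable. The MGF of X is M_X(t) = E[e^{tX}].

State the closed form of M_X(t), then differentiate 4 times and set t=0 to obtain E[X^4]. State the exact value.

E[X^4] = D^4[M](0) = 3/5

M_X(t) = ₁F₁(6; 7; t)
D^4[M](t) = 3*₁F₁(10; 11; t)/5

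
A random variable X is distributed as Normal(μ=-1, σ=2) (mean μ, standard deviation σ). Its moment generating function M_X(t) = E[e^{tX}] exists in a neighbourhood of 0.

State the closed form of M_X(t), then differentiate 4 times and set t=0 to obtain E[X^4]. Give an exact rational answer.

E[X^4] = M^(4)(0) = 73

M_X(t) = e^(2*t^2 - t)
M^(4)(t) = (256*t^4*e^(2*t^2) - 256*t^3*e^(2*t^2) + 480*t^2*e^(2*t^2) - 208*t*e^(2*t^2) + 73*e^(2*t^2))*e^(-t)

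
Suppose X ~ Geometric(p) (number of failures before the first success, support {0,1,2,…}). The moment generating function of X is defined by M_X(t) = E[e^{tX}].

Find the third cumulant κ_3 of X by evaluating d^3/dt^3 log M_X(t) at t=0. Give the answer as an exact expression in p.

κ_3 = D^3[K](0) = (p^2 - 3*p + 2)/p^3

M_X(t) = p/(-(1 - p)*e^(t) + 1)
K_X(t) = log M_X(t) = log(p) - log(-(1 - p)*e^(t) + 1)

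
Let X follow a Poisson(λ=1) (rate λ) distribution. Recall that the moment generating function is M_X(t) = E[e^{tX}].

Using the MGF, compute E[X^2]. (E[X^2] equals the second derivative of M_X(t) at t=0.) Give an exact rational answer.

M_X(t) = e^(e^(t) - 1)
M^(2)(t) = (e^(2*t)*e^(e^(t)) + e^(t)*e^(e^(t)))*e^(-1)

E[X^2] = M^(2)(0) = 2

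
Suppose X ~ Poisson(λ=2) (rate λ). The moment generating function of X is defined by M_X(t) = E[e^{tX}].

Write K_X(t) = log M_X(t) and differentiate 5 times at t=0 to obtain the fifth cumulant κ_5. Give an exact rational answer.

κ_5 = d^5K/dt^5 |_{t=0} = 2

M_X(t) = e^(2*e^(t) - 2)
K_X(t) = log M_X(t) = 2*e^(t) - 2
dK/dt = 2*e^(t)
d^2K/dt^2 = 2*e^(t)
d^3K/dt^3 = 2*e^(t)
d^4K/dt^4 = 2*e^(t)
d^5K/dt^5 = 2*e^(t)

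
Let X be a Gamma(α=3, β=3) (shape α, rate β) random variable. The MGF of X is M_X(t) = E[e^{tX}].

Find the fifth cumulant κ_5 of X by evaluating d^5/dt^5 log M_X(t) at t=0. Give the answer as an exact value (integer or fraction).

M_X(t) = 27/(3 - t)^3
K_X(t) = log M_X(t) = -3*log(3 - t) + 3*log(3)
D^5[K](t) = -72/(t^5 - 15*t^4 + 90*t^3 - 270*t^2 + 405*t - 243)

κ_5 = D^5[K](0) = 8/27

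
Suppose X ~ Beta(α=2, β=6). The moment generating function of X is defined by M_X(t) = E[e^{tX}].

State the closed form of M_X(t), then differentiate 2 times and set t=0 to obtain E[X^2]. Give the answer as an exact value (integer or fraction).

M_X(t) = ₁F₁(2; 8; t)
dM/dt = ₁F₁(3; 9; t)/4
d^2M/dt^2 = ₁F₁(4; 10; t)/12

E[X^2] = d^2M/dt^2 |_{t=0} = 1/12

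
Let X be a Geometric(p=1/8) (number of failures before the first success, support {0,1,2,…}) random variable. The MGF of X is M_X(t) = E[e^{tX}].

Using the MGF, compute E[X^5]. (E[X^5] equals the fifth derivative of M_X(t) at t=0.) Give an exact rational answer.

M_X(t) = 1/(8*(1 - 7*e^(t)/8))

E[X^5] = D^5[M](0) = 2646007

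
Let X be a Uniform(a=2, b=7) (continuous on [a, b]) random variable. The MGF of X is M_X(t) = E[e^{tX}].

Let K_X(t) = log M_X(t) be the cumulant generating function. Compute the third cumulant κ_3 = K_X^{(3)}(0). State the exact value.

κ_3 = D^3[K](0) = 0

M_X(t) = (e^(7*t) - e^(2*t))/(5*t)
K_X(t) = log M_X(t) = -log(t) + log(e^(7*t) - e^(2*t)) - log(5)
D^3[K](t) = (125*t^3*e^(10*t) + 125*t^3*e^(5*t) - 2*e^(15*t) + 6*e^(10*t) - 6*e^(5*t) + 2)/(t^3*e^(15*t) - 3*t^3*e^(10*t) + 3*t^3*e^(5*t) - t^3)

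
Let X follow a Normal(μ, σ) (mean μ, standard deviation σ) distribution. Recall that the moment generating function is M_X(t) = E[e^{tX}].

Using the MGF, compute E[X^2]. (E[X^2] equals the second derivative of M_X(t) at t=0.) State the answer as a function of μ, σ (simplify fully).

M_X(t) = e^(μ*t + σ^2*t^2/2)
D^2[M](t) = μ^2*e^(μ*t)*e^(σ^2*t^2/2) + 2*μ*σ^2*t*e^(μ*t)*e^(σ^2*t^2/2) + σ^4*t^2*e^(μ*t)*e^(σ^2*t^2/2) + σ^2*e^(μ*t)*e^(σ^2*t^2/2)

E[X^2] = D^2[M](0) = μ^2 + σ^2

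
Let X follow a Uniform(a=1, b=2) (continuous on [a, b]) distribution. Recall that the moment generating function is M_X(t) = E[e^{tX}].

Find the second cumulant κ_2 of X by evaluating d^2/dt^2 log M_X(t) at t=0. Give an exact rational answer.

κ_2 = d^2K/dt^2 |_{t=0} = 1/12

M_X(t) = (e^(2*t) - e^(t))/t
K_X(t) = log M_X(t) = -log(t) + log(e^(2*t) - e^(t))
dK/dt = (2*t*e^(t) - t - e^(t) + 1)/(t*e^(t) - t)
d^2K/dt^2 = (-t^2*e^(t) + e^(2*t) - 2*e^(t) + 1)/(t^2*e^(2*t) - 2*t^2*e^(t) + t^2)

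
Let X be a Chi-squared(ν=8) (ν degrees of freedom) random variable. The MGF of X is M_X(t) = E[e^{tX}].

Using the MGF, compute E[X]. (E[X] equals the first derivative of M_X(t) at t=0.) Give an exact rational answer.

E[X] = M′(0) = 8

M_X(t) = (1 - 2*t)^(-4)
M′(t) = -8/(32*t^5 - 80*t^4 + 80*t^3 - 40*t^2 + 10*t - 1)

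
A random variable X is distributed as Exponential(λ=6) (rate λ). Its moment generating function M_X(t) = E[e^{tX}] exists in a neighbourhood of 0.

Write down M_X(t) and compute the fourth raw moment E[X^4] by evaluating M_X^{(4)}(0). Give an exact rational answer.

M_X(t) = 6/(6 - t)
dM/dt = 6/(t^2 - 12*t + 36)
d^2M/dt^2 = -12/(t^3 - 18*t^2 + 108*t - 216)
d^3M/dt^3 = 36/(t^4 - 24*t^3 + 216*t^2 - 864*t + 1296)
d^4M/dt^4 = -144/(t^5 - 30*t^4 + 360*t^3 - 2160*t^2 + 6480*t - 7776)

E[X^4] = d^4M/dt^4 |_{t=0} = 1/54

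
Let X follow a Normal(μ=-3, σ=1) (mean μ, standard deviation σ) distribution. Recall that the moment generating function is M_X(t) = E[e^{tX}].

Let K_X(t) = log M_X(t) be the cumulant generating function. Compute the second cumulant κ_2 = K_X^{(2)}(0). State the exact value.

M_X(t) = e^(t^2/2 - 3*t)
K_X(t) = log M_X(t) = t^2/2 - 3*t
K′(t) = t - 3
K′′(t) = 1

κ_2 = K′′(0) = 1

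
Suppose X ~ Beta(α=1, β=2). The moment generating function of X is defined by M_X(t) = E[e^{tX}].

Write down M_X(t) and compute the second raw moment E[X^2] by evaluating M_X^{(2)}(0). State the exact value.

E[X^2] = d^2M/dt^2 |_{t=0} = 1/6

M_X(t) = ₁F₁(1; 3; t)
dM/dt = ₁F₁(2; 4; t)/3
d^2M/dt^2 = ₁F₁(3; 5; t)/6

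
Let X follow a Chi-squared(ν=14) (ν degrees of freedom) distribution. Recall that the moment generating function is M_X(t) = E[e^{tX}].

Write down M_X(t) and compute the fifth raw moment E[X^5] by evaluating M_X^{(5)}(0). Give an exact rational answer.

M_X(t) = (1 - 2*t)^(-7)
D^5[M](t) = 1774080/(4096*t^12 - 24576*t^11 + 67584*t^10 - 112640*t^9 + 126720*t^8 - 101376*t^7 + 59136*t^6 - 25344*t^5 + 7920*t^4 - 1760*t^3 + 264*t^2 - 24*t + 1)

E[X^5] = D^5[M](0) = 1774080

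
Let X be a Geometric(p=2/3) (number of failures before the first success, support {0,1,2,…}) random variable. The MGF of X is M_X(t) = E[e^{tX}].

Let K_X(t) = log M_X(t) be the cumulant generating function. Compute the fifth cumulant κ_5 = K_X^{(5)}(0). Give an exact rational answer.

M_X(t) = 2/(3*(1 - e^(t)/3))
K_X(t) = log M_X(t) = -log(1 - e^(t)/3) - log(3) + log(2)
K^(5)(t) = (-3*e^(4*t) - 99*e^(3*t) - 297*e^(2*t) - 81*e^(t))/(e^(5*t) - 15*e^(4*t) + 90*e^(3*t) - 270*e^(2*t) + 405*e^(t) - 243)

κ_5 = K^(5)(0) = 15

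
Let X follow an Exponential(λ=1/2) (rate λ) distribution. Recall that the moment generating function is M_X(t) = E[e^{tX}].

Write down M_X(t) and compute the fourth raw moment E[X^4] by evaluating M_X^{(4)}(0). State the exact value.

M_X(t) = 1/(2*(1/2 - t))
dM/dt = 2/(4*t^2 - 4*t + 1)
d^2M/dt^2 = -8/(8*t^3 - 12*t^2 + 6*t - 1)
d^3M/dt^3 = 48/(16*t^4 - 32*t^3 + 24*t^2 - 8*t + 1)
d^4M/dt^4 = -384/(32*t^5 - 80*t^4 + 80*t^3 - 40*t^2 + 10*t - 1)

E[X^4] = d^4M/dt^4 |_{t=0} = 384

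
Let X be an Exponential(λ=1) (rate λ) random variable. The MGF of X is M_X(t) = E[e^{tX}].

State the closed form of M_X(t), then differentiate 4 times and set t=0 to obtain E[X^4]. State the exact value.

E[X^4] = D^4[M](0) = 24

M_X(t) = 1/(1 - t)
D^4[M](t) = -24/(t^5 - 5*t^4 + 10*t^3 - 10*t^2 + 5*t - 1)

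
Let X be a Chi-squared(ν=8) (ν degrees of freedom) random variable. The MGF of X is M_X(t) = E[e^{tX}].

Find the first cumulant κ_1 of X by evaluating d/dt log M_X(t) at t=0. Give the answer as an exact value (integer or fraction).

κ_1 = K′(0) = 8

M_X(t) = (1 - 2*t)^(-4)
K_X(t) = log M_X(t) = -4*log(1 - 2*t)
K′(t) = -8/(2*t - 1)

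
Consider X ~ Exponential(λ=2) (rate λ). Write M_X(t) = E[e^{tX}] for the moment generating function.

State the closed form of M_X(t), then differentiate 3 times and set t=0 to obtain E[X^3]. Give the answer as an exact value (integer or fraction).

E[X^3] = M^(3)(0) = 3/4

M_X(t) = 2/(2 - t)
M^(3)(t) = 12/(t^4 - 8*t^3 + 24*t^2 - 32*t + 16)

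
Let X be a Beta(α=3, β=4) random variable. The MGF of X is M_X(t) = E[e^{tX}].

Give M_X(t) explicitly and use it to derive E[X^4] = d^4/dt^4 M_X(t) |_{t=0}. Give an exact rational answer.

E[X^4] = d^4M/dt^4 |_{t=0} = 1/14

M_X(t) = ₁F₁(3; 7; t)
dM/dt = 3*₁F₁(4; 8; t)/7
d^2M/dt^2 = 3*₁F₁(5; 9; t)/14
d^3M/dt^3 = 5*₁F₁(6; 10; t)/42
d^4M/dt^4 = ₁F₁(7; 11; t)/14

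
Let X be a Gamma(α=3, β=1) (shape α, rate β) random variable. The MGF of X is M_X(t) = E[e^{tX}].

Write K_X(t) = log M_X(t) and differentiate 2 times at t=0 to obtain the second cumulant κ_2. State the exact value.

M_X(t) = (1 - t)^(-3)
K_X(t) = log M_X(t) = -3*log(1 - t)
K′(t) = -3/(t - 1)
K′′(t) = 3/(t^2 - 2*t + 1)

κ_2 = K′′(0) = 3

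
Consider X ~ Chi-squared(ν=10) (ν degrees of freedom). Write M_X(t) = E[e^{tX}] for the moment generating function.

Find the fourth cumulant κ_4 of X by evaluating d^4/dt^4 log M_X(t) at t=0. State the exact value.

M_X(t) = (1 - 2*t)^(-5)
K_X(t) = log M_X(t) = -5*log(1 - 2*t)
K^(4)(t) = 480/(16*t^4 - 32*t^3 + 24*t^2 - 8*t + 1)

κ_4 = K^(4)(0) = 480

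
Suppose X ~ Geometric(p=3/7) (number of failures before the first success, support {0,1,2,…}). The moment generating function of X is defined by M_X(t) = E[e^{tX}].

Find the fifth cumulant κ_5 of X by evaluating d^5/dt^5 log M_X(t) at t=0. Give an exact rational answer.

M_X(t) = 3/(7*(1 - 4*e^(t)/7))
K_X(t) = log M_X(t) = -log(1 - 4*e^(t)/7) - log(7) + log(3)
dK/dt = -4*e^(t)/(4*e^(t) - 7)
d^2K/dt^2 = 28*e^(t)/(16*e^(2*t) - 56*e^(t) + 49)
d^3K/dt^3 = (-112*e^(2*t) - 196*e^(t))/(64*e^(3*t) - 336*e^(2*t) + 588*e^(t) - 343)
d^4K/dt^4 = (448*e^(3*t) + 3136*e^(2*t) + 1372*e^(t))/(256*e^(4*t) - 1792*e^(3*t) + 4704*e^(2*t) - 5488*e^(t) + 2401)
d^5K/dt^5 = (-1792*e^(4*t) - 34496*e^(3*t) - 60368*e^(2*t) - 9604*e^(t))/(1024*e^(5*t) - 8960*e^(4*t) + 31360*e^(3*t) - 54880*e^(2*t) + 48020*e^(t) - 16807)

κ_5 = d^5K/dt^5 |_{t=0} = 35420/81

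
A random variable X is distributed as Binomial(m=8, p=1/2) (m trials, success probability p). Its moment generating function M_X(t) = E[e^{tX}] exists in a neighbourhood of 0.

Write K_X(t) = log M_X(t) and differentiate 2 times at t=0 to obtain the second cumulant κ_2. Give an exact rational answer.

M_X(t) = (e^(t)/2 + 1/2)^8
K_X(t) = log M_X(t) = 8*log(e^(t)/2 + 1/2)
K^(2)(t) = 8*e^(t)/(e^(2*t) + 2*e^(t) + 1)

κ_2 = K^(2)(0) = 2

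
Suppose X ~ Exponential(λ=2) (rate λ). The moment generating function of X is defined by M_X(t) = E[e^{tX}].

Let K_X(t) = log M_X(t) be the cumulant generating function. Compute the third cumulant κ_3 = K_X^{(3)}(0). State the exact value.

κ_3 = D^3[K](0) = 1/4

M_X(t) = 2/(2 - t)
K_X(t) = log M_X(t) = -log(2 - t) + log(2)
D^3[K](t) = -2/(t^3 - 6*t^2 + 12*t - 8)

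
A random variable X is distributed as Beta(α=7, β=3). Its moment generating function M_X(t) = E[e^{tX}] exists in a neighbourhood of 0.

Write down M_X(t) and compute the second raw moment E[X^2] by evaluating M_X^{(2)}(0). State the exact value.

E[X^2] = M′′(0) = 28/55

M_X(t) = ₁F₁(7; 10; t)
M′(t) = 7*₁F₁(8; 11; t)/10
M′′(t) = 28*₁F₁(9; 12; t)/55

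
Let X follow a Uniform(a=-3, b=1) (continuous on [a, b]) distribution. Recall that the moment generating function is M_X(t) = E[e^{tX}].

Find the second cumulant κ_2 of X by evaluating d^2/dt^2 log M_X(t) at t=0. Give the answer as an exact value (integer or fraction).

M_X(t) = (e^(t) - e^(-3*t))/(4*t)
K_X(t) = log M_X(t) = -log(t) + log(e^(t) - e^(-3*t)) - 2*log(2)
dK/dt = (t*e^(4*t) + 3*t - e^(4*t) + 1)/(t*e^(4*t) - t)
d^2K/dt^2 = (-16*t^2*e^(4*t) + e^(8*t) - 2*e^(4*t) + 1)/(t^2*e^(8*t) - 2*t^2*e^(4*t) + t^2)

κ_2 = d^2K/dt^2 |_{t=0} = 4/3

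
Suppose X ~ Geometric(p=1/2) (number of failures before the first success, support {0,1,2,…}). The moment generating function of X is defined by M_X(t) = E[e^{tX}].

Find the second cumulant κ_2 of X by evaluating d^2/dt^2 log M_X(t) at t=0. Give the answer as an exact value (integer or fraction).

M_X(t) = 1/(2*(1 - e^(t)/2))
K_X(t) = log M_X(t) = -log(1 - e^(t)/2) - log(2)
dK/dt = -e^(t)/(e^(t) - 2)
d^2K/dt^2 = 2*e^(t)/(e^(2*t) - 4*e^(t) + 4)

κ_2 = d^2K/dt^2 |_{t=0} = 2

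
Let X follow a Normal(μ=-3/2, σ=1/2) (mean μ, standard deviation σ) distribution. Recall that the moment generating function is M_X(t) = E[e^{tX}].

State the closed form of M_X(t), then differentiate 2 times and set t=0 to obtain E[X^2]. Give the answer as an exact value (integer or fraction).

E[X^2] = M′′(0) = 5/2

M_X(t) = e^(t^2/8 - 3*t/2)
M′(t) = t*e^(-3*t/2)*e^(t^2/8)/4 - 3*e^(-3*t/2)*e^(t^2/8)/2
M′′(t) = (t^2*e^(t^2/8) - 12*t*e^(t^2/8) + 40*e^(t^2/8))*e^(-3*t/2)/16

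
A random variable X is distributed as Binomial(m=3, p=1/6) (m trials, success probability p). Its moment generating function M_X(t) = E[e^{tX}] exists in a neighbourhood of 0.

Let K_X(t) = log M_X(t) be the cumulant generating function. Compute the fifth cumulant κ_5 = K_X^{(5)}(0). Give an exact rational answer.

κ_5 = K′′′′′(0) = -5/27

M_X(t) = (e^(t)/6 + 5/6)^3
K_X(t) = log M_X(t) = 3*log(e^(t)/6 + 5/6)
K′(t) = 3*e^(t)/(e^(t) + 5)
K′′(t) = 15*e^(t)/(e^(2*t) + 10*e^(t) + 25)
K′′′(t) = (-15*e^(2*t) + 75*e^(t))/(e^(3*t) + 15*e^(2*t) + 75*e^(t) + 125)
K′′′′(t) = (15*e^(3*t) - 300*e^(2*t) + 375*e^(t))/(e^(4*t) + 20*e^(3*t) + 150*e^(2*t) + 500*e^(t) + 625)
K′′′′′(t) = (-15*e^(4*t) + 825*e^(3*t) - 4125*e^(2*t) + 1875*e^(t))/(e^(5*t) + 25*e^(4*t) + 250*e^(3*t) + 1250*e^(2*t) + 3125*e^(t) + 3125)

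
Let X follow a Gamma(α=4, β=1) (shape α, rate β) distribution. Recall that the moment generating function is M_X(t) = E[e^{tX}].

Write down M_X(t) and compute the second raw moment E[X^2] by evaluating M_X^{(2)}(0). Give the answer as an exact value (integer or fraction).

E[X^2] = d^2M/dt^2 |_{t=0} = 20

M_X(t) = (1 - t)^(-4)
dM/dt = -4/(t^5 - 5*t^4 + 10*t^3 - 10*t^2 + 5*t - 1)
d^2M/dt^2 = 20/(t^6 - 6*t^5 + 15*t^4 - 20*t^3 + 15*t^2 - 6*t + 1)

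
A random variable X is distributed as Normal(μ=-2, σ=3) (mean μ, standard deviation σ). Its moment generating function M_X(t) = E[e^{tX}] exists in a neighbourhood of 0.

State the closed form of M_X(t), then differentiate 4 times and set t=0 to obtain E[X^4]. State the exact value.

E[X^4] = M′′′′(0) = 475

M_X(t) = e^(9*t^2/2 - 2*t)
M′(t) = 9*t*e^(-2*t)*e^(9*t^2/2) - 2*e^(-2*t)*e^(9*t^2/2)
M′′(t) = (81*t^2*e^(9*t^2/2) - 36*t*e^(9*t^2/2) + 13*e^(9*t^2/2))*e^(-2*t)
M′′′(t) = (729*t^3*e^(9*t^2/2) - 486*t^2*e^(9*t^2/2) + 351*t*e^(9*t^2/2) - 62*e^(9*t^2/2))*e^(-2*t)
M′′′′(t) = (6561*t^4*e^(9*t^2/2) - 5832*t^3*e^(9*t^2/2) + 6318*t^2*e^(9*t^2/2) - 2232*t*e^(9*t^2/2) + 475*e^(9*t^2/2))*e^(-2*t)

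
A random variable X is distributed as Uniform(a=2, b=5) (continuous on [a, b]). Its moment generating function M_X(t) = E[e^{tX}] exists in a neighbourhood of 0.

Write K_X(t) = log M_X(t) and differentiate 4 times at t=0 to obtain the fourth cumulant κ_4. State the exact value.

M_X(t) = (e^(5*t) - e^(2*t))/(3*t)
K_X(t) = log M_X(t) = -log(t) + log(e^(5*t) - e^(2*t)) - log(3)
dK/dt = (5*t*e^(3*t) - 2*t - e^(3*t) + 1)/(t*e^(3*t) - t)
d^2K/dt^2 = (-9*t^2*e^(3*t) + e^(6*t) - 2*e^(3*t) + 1)/(t^2*e^(6*t) - 2*t^2*e^(3*t) + t^2)
d^3K/dt^3 = (27*t^3*e^(6*t) + 27*t^3*e^(3*t) - 2*e^(9*t) + 6*e^(6*t) - 6*e^(3*t) + 2)/(t^3*e^(9*t) - 3*t^3*e^(6*t) + 3*t^3*e^(3*t) - t^3)

κ_4 = d^4K/dt^4 |_{t=0} = -27/40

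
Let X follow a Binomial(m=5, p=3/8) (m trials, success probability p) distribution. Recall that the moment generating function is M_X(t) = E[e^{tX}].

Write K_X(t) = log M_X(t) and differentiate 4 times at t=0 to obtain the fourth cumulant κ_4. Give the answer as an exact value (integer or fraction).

κ_4 = d^4K/dt^4 |_{t=0} = -975/2048

M_X(t) = (3*e^(t)/8 + 5/8)^5
K_X(t) = log M_X(t) = 5*log(3*e^(t)/8 + 5/8)
dK/dt = 15*e^(t)/(3*e^(t) + 5)
d^2K/dt^2 = 75*e^(t)/(9*e^(2*t) + 30*e^(t) + 25)
d^3K/dt^3 = (-225*e^(2*t) + 375*e^(t))/(27*e^(3*t) + 135*e^(2*t) + 225*e^(t) + 125)
d^4K/dt^4 = (675*e^(3*t) - 4500*e^(2*t) + 1875*e^(t))/(81*e^(4*t) + 540*e^(3*t) + 1350*e^(2*t) + 1500*e^(t) + 625)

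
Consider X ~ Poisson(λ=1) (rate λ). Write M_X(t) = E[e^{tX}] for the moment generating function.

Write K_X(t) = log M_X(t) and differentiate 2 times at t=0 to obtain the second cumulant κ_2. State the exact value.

κ_2 = d^2K/dt^2 |_{t=0} = 1

M_X(t) = e^(e^(t) - 1)
K_X(t) = log M_X(t) = e^(t) - 1
dK/dt = e^(t)
d^2K/dt^2 = e^(t)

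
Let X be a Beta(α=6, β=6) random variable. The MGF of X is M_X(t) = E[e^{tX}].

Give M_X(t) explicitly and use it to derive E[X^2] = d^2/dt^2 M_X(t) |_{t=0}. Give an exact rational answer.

M_X(t) = ₁F₁(6; 12; t)
M′(t) = ₁F₁(7; 13; t)/2
M′′(t) = 7*₁F₁(8; 14; t)/26

E[X^2] = M′′(0) = 7/26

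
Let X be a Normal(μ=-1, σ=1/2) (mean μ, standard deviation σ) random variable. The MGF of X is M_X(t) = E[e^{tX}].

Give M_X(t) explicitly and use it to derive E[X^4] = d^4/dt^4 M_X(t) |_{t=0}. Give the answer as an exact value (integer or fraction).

E[X^4] = d^4M/dt^4 |_{t=0} = 43/16

M_X(t) = e^(t^2/8 - t)
dM/dt = t*e^(-t)*e^(t^2/8)/4 - e^(-t)*e^(t^2/8)
d^2M/dt^2 = (t^2*e^(t^2/8) - 8*t*e^(t^2/8) + 20*e^(t^2/8))*e^(-t)/16
d^3M/dt^3 = (t^3*e^(t^2/8) - 12*t^2*e^(t^2/8) + 60*t*e^(t^2/8) - 112*e^(t^2/8))*e^(-t)/64
d^4M/dt^4 = (t^4*e^(t^2/8) - 16*t^3*e^(t^2/8) + 120*t^2*e^(t^2/8) - 448*t*e^(t^2/8) + 688*e^(t^2/8))*e^(-t)/256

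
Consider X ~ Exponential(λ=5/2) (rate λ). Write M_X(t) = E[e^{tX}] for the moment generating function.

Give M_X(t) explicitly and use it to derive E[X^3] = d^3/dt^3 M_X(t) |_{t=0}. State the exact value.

E[X^3] = M^(3)(0) = 48/125

M_X(t) = 5/(2*(5/2 - t))
M^(3)(t) = 240/(16*t^4 - 160*t^3 + 600*t^2 - 1000*t + 625)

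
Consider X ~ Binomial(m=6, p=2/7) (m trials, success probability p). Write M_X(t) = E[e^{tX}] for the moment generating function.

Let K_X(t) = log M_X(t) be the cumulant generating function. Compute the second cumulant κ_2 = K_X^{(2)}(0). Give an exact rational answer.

κ_2 = d^2K/dt^2 |_{t=0} = 60/49

M_X(t) = (2*e^(t)/7 + 5/7)^6
K_X(t) = log M_X(t) = 6*log(2*e^(t)/7 + 5/7)
dK/dt = 12*e^(t)/(2*e^(t) + 5)
d^2K/dt^2 = 60*e^(t)/(4*e^(2*t) + 20*e^(t) + 25)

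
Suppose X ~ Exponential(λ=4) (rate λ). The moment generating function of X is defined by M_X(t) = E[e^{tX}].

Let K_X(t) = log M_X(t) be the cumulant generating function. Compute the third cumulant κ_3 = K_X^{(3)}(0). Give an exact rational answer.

κ_3 = K′′′(0) = 1/32

M_X(t) = 4/(4 - t)
K_X(t) = log M_X(t) = -log(4 - t) + 2*log(2)
K′(t) = -1/(t - 4)
K′′(t) = 1/(t^2 - 8*t + 16)
K′′′(t) = -2/(t^3 - 12*t^2 + 48*t - 64)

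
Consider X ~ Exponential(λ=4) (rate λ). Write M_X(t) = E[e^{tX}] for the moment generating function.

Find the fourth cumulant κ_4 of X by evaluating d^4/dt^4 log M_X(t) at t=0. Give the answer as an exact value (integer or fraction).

M_X(t) = 4/(4 - t)
K_X(t) = log M_X(t) = -log(4 - t) + 2*log(2)
K′(t) = -1/(t - 4)
K′′(t) = 1/(t^2 - 8*t + 16)
K′′′(t) = -2/(t^3 - 12*t^2 + 48*t - 64)
K′′′′(t) = 6/(t^4 - 16*t^3 + 96*t^2 - 256*t + 256)

κ_4 = K′′′′(0) = 3/128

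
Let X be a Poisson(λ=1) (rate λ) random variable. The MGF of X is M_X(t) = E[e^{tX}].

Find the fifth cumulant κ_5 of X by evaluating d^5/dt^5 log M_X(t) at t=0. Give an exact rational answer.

M_X(t) = e^(e^(t) - 1)
K_X(t) = log M_X(t) = e^(t) - 1
dK/dt = e^(t)
d^2K/dt^2 = e^(t)
d^3K/dt^3 = e^(t)
d^4K/dt^4 = e^(t)
d^5K/dt^5 = e^(t)

κ_5 = d^5K/dt^5 |_{t=0} = 1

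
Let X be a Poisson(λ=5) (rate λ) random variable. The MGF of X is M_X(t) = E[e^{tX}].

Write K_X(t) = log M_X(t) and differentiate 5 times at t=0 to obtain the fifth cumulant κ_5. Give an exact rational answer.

κ_5 = K^(5)(0) = 5

M_X(t) = e^(5*e^(t) - 5)
K_X(t) = log M_X(t) = 5*e^(t) - 5
K^(5)(t) = 5*e^(t)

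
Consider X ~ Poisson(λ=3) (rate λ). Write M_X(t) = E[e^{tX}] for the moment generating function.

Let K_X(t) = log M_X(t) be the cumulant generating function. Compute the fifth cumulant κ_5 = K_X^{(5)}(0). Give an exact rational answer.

κ_5 = d^5K/dt^5 |_{t=0} = 3

M_X(t) = e^(3*e^(t) - 3)
K_X(t) = log M_X(t) = 3*e^(t) - 3
dK/dt = 3*e^(t)
d^2K/dt^2 = 3*e^(t)
d^3K/dt^3 = 3*e^(t)
d^4K/dt^4 = 3*e^(t)
d^5K/dt^5 = 3*e^(t)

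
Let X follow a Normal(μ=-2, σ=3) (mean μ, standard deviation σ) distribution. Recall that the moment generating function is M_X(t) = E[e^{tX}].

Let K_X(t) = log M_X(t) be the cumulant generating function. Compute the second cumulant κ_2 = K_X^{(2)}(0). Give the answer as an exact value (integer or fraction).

M_X(t) = e^(9*t^2/2 - 2*t)
K_X(t) = log M_X(t) = 9*t^2/2 - 2*t
dK/dt = 9*t - 2
d^2K/dt^2 = 9

κ_2 = d^2K/dt^2 |_{t=0} = 9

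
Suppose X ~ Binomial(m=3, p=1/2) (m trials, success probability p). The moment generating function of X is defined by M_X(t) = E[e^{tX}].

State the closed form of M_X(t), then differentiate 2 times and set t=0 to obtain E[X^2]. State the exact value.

E[X^2] = D^2[M](0) = 3

M_X(t) = (e^(t)/2 + 1/2)^3
D^2[M](t) = 9*e^(3*t)/8 + 3*e^(2*t)/2 + 3*e^(t)/8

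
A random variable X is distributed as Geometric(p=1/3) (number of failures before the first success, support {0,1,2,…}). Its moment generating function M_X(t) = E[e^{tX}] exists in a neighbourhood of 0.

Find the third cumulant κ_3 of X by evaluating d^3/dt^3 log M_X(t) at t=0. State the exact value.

M_X(t) = 1/(3*(1 - 2*e^(t)/3))
K_X(t) = log M_X(t) = -log(1 - 2*e^(t)/3) - log(3)
D^3[K](t) = (-12*e^(2*t) - 18*e^(t))/(8*e^(3*t) - 36*e^(2*t) + 54*e^(t) - 27)

κ_3 = D^3[K](0) = 30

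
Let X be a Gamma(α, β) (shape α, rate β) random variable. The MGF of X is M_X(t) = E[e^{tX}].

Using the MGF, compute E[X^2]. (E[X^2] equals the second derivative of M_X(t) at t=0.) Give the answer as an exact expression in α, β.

M_X(t) = (β/(β - t))^α
M^(2)(t) = (α^2*β^α*(1/(β - t))^α + α*β^α*(1/(β - t))^α)/(β^2 - 2*β*t + t^2)

E[X^2] = M^(2)(0) = α*(α + 1)/β^2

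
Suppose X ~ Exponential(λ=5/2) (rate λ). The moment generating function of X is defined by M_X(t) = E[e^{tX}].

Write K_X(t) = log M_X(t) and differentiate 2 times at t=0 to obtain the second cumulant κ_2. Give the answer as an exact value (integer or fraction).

κ_2 = K^(2)(0) = 4/25

M_X(t) = 5/(2*(5/2 - t))
K_X(t) = log M_X(t) = -log(5/2 - t) - log(2) + log(5)
K^(2)(t) = 4/(4*t^2 - 20*t + 25)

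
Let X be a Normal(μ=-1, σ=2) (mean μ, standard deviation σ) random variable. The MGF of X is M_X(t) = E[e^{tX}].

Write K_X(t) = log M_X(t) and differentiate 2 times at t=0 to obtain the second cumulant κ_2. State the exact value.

M_X(t) = e^(2*t^2 - t)
K_X(t) = log M_X(t) = 2*t^2 - t
dK/dt = 4*t - 1
d^2K/dt^2 = 4

κ_2 = d^2K/dt^2 |_{t=0} = 4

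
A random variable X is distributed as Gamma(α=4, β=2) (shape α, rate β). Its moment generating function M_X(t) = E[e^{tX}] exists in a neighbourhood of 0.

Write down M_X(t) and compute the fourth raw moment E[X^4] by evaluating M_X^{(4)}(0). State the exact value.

E[X^4] = M′′′′(0) = 105/2

M_X(t) = 16/(2 - t)^4
M′(t) = -64/(t^5 - 10*t^4 + 40*t^3 - 80*t^2 + 80*t - 32)
M′′(t) = 320/(t^6 - 12*t^5 + 60*t^4 - 160*t^3 + 240*t^2 - 192*t + 64)
M′′′(t) = -1920/(t^7 - 14*t^6 + 84*t^5 - 280*t^4 + 560*t^3 - 672*t^2 + 448*t - 128)
M′′′′(t) = 13440/(t^8 - 16*t^7 + 112*t^6 - 448*t^5 + 1120*t^4 - 1792*t^3 + 1792*t^2 - 1024*t + 256)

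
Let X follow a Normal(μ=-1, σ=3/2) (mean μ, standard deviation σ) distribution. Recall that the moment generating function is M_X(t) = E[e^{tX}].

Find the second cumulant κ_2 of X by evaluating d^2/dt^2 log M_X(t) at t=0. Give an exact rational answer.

κ_2 = D^2[K](0) = 9/4

M_X(t) = e^(9*t^2/8 - t)
K_X(t) = log M_X(t) = 9*t^2/8 - t
D^2[K](t) = 9/4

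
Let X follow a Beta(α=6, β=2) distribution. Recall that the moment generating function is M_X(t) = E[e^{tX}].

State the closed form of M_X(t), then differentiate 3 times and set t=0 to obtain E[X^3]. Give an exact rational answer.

M_X(t) = ₁F₁(6; 8; t)
M^(3)(t) = 7*₁F₁(9; 11; t)/15

E[X^3] = M^(3)(0) = 7/15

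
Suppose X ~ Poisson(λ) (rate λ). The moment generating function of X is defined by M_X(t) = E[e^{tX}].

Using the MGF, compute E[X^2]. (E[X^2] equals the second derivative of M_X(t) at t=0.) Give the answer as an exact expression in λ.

E[X^2] = M′′(0) = λ*(λ + 1)

M_X(t) = e^(λ*(e^(t) - 1))
M′(t) = λ*e^(-λ)*e^(t)*e^(λ*e^(t))
M′′(t) = (λ^2*e^(2*t)*e^(λ*e^(t)) + λ*e^(t)*e^(λ*e^(t)))*e^(-λ)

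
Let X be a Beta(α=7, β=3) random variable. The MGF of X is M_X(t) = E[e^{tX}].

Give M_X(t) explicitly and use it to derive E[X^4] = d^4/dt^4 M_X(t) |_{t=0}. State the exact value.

M_X(t) = ₁F₁(7; 10; t)
M′(t) = 7*₁F₁(8; 11; t)/10
M′′(t) = 28*₁F₁(9; 12; t)/55
M′′′(t) = 21*₁F₁(10; 13; t)/55
M′′′′(t) = 42*₁F₁(11; 14; t)/143

E[X^4] = M′′′′(0) = 42/143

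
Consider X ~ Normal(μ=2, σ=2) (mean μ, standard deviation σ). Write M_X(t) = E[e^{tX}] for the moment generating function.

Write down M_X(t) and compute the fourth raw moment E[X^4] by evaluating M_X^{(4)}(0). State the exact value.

M_X(t) = e^(2*t^2 + 2*t)
M^(4)(t) = 256*t^4*e^(2*t)*e^(2*t^2) + 512*t^3*e^(2*t)*e^(2*t^2) + 768*t^2*e^(2*t)*e^(2*t^2) + 512*t*e^(2*t)*e^(2*t^2) + 160*e^(2*t)*e^(2*t^2)

E[X^4] = M^(4)(0) = 160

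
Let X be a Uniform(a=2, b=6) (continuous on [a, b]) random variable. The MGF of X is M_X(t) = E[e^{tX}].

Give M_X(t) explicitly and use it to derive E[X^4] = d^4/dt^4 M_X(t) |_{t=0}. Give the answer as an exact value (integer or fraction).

E[X^4] = M′′′′(0) = 1936/5

M_X(t) = (e^(6*t) - e^(2*t))/(4*t)
M′(t) = (6*t*e^(6*t) - 2*t*e^(2*t) - e^(6*t) + e^(2*t))/(4*t^2)
M′′(t) = (18*t^2*e^(6*t) - 2*t^2*e^(2*t) - 6*t*e^(6*t) + 2*t*e^(2*t) + e^(6*t) - e^(2*t))/(2*t^3)
M′′′(t) = (108*t^3*e^(6*t) - 4*t^3*e^(2*t) - 54*t^2*e^(6*t) + 6*t^2*e^(2*t) + 18*t*e^(6*t) - 6*t*e^(2*t) - 3*e^(6*t) + 3*e^(2*t))/(2*t^4)
M′′′′(t) = (324*t^4*e^(6*t) - 4*t^4*e^(2*t) - 216*t^3*e^(6*t) + 8*t^3*e^(2*t) + 108*t^2*e^(6*t) - 12*t^2*e^(2*t) - 36*t*e^(6*t) + 12*t*e^(2*t) + 6*e^(6*t) - 6*e^(2*t))/t^5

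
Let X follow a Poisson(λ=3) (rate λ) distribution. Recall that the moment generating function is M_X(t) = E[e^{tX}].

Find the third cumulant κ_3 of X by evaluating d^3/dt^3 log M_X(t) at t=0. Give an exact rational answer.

κ_3 = K′′′(0) = 3

M_X(t) = e^(3*e^(t) - 3)
K_X(t) = log M_X(t) = 3*e^(t) - 3
K′(t) = 3*e^(t)
K′′(t) = 3*e^(t)
K′′′(t) = 3*e^(t)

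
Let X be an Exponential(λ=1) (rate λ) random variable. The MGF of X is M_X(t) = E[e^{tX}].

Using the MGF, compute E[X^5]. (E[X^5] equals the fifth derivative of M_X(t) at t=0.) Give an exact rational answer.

E[X^5] = d^5M/dt^5 |_{t=0} = 120

M_X(t) = 1/(1 - t)
dM/dt = 1/(t^2 - 2*t + 1)
d^2M/dt^2 = -2/(t^3 - 3*t^2 + 3*t - 1)
d^3M/dt^3 = 6/(t^4 - 4*t^3 + 6*t^2 - 4*t + 1)
d^4M/dt^4 = -24/(t^5 - 5*t^4 + 10*t^3 - 10*t^2 + 5*t - 1)
d^5M/dt^5 = 120/(t^6 - 6*t^5 + 15*t^4 - 20*t^3 + 15*t^2 - 6*t + 1)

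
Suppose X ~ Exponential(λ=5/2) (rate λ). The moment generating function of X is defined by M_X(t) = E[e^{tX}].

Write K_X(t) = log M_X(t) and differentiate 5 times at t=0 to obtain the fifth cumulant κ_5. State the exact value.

κ_5 = K^(5)(0) = 768/3125

M_X(t) = 5/(2*(5/2 - t))
K_X(t) = log M_X(t) = -log(5/2 - t) - log(2) + log(5)
K^(5)(t) = -768/(32*t^5 - 400*t^4 + 2000*t^3 - 5000*t^2 + 6250*t - 3125)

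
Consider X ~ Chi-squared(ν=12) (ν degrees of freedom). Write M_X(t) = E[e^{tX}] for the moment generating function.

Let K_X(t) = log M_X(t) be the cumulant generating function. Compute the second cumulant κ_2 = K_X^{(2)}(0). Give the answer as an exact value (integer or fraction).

M_X(t) = (1 - 2*t)^(-6)
K_X(t) = log M_X(t) = -6*log(1 - 2*t)
K′(t) = -12/(2*t - 1)
K′′(t) = 24/(4*t^2 - 4*t + 1)

κ_2 = K′′(0) = 24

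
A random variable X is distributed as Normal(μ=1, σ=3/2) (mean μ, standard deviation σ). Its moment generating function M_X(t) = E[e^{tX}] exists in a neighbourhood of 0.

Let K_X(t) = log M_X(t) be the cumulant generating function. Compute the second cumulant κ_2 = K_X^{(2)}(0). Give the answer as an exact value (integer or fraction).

κ_2 = K′′(0) = 9/4

M_X(t) = e^(9*t^2/8 + t)
K_X(t) = log M_X(t) = 9*t^2/8 + t
K′(t) = 9*t/4 + 1
K′′(t) = 9/4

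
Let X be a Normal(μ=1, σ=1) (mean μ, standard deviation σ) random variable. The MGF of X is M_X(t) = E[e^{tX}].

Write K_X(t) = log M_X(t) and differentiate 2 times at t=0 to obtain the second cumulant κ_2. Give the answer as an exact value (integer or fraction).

κ_2 = K^(2)(0) = 1

M_X(t) = e^(t^2/2 + t)
K_X(t) = log M_X(t) = t^2/2 + t
K^(2)(t) = 1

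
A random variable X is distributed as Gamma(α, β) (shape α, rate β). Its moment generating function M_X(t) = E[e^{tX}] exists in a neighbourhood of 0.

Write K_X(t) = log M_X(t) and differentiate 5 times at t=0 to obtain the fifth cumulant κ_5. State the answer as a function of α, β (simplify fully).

κ_5 = K^(5)(0) = 24*α/β^5

M_X(t) = (β/(β - t))^α
K_X(t) = log M_X(t) = α*(log(β) - log(β - t))
K^(5)(t) = -24*α/(-β^5 + 5*β^4*t - 10*β^3*t^2 + 10*β^2*t^3 - 5*β*t^4 + t^5)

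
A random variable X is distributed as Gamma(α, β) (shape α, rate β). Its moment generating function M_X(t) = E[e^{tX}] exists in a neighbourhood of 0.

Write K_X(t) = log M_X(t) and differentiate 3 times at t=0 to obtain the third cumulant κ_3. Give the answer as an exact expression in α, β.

M_X(t) = (β/(β - t))^α
K_X(t) = log M_X(t) = α*(log(β) - log(β - t))
K^(3)(t) = -2*α/(-β^3 + 3*β^2*t - 3*β*t^2 + t^3)

κ_3 = K^(3)(0) = 2*α/β^3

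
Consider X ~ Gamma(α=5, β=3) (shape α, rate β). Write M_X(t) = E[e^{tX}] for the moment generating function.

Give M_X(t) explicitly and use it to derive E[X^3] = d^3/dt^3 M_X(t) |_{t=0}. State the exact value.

M_X(t) = 243/(3 - t)^5
dM/dt = 1215/(t^6 - 18*t^5 + 135*t^4 - 540*t^3 + 1215*t^2 - 1458*t + 729)
d^2M/dt^2 = -7290/(t^7 - 21*t^6 + 189*t^5 - 945*t^4 + 2835*t^3 - 5103*t^2 + 5103*t - 2187)
d^3M/dt^3 = 51030/(t^8 - 24*t^7 + 252*t^6 - 1512*t^5 + 5670*t^4 - 13608*t^3 + 20412*t^2 - 17496*t + 6561)

E[X^3] = d^3M/dt^3 |_{t=0} = 70/9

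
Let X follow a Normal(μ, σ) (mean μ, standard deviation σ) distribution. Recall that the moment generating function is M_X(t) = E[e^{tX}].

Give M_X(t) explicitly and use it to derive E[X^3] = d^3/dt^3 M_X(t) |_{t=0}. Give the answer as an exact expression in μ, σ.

E[X^3] = M′′′(0) = μ*(μ^2 + 3*σ^2)

M_X(t) = e^(μ*t + σ^2*t^2/2)
M′(t) = μ*e^(μ*t)*e^(σ^2*t^2/2) + σ^2*t*e^(μ*t)*e^(σ^2*t^2/2)
M′′(t) = μ^2*e^(μ*t)*e^(σ^2*t^2/2) + 2*μ*σ^2*t*e^(μ*t)*e^(σ^2*t^2/2) + σ^4*t^2*e^(μ*t)*e^(σ^2*t^2/2) + σ^2*e^(μ*t)*e^(σ^2*t^2/2)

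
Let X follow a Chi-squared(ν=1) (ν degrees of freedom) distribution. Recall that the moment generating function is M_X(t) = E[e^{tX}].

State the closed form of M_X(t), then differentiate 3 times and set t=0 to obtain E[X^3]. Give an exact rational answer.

E[X^3] = M^(3)(0) = 15

M_X(t) = 1/√(1 - 2*t)
M^(3)(t) = -15/(8*t^3*√(1 - 2*t) - 12*t^2*√(1 - 2*t) + 6*t*√(1 - 2*t) - √(1 - 2*t))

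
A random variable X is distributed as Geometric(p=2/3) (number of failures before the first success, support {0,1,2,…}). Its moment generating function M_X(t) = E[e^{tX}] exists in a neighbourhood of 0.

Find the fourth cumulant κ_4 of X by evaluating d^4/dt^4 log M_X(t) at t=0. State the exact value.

κ_4 = K^(4)(0) = 33/8

M_X(t) = 2/(3*(1 - e^(t)/3))
K_X(t) = log M_X(t) = -log(1 - e^(t)/3) - log(3) + log(2)
K^(4)(t) = (3*e^(3*t) + 36*e^(2*t) + 27*e^(t))/(e^(4*t) - 12*e^(3*t) + 54*e^(2*t) - 108*e^(t) + 81)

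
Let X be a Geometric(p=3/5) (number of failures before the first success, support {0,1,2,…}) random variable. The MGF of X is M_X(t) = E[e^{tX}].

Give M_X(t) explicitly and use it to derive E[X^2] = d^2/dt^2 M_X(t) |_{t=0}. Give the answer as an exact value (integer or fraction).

M_X(t) = 3/(5*(1 - 2*e^(t)/5))
D^2[M](t) = (-12*e^(2*t) - 30*e^(t))/(8*e^(3*t) - 60*e^(2*t) + 150*e^(t) - 125)

E[X^2] = D^2[M](0) = 14/9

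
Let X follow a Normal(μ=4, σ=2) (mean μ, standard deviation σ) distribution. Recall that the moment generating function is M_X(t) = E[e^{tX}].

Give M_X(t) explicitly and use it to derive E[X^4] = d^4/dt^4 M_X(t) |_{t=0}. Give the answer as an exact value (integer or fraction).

M_X(t) = e^(2*t^2 + 4*t)
D^4[M](t) = 256*t^4*e^(4*t)*e^(2*t^2) + 1024*t^3*e^(4*t)*e^(2*t^2) + 1920*t^2*e^(4*t)*e^(2*t^2) + 1792*t*e^(4*t)*e^(2*t^2) + 688*e^(4*t)*e^(2*t^2)

E[X^4] = D^4[M](0) = 688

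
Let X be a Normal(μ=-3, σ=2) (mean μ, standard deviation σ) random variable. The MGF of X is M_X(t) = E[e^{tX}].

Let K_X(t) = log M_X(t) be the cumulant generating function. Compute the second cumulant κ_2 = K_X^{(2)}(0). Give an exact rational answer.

M_X(t) = e^(2*t^2 - 3*t)
K_X(t) = log M_X(t) = 2*t^2 - 3*t
K′(t) = 4*t - 3
K′′(t) = 4

κ_2 = K′′(0) = 4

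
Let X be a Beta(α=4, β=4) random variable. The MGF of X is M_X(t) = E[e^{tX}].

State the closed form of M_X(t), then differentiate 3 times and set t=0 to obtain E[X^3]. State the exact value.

E[X^3] = D^3[M](0) = 1/6

M_X(t) = ₁F₁(4; 8; t)
D^3[M](t) = ₁F₁(7; 11; t)/6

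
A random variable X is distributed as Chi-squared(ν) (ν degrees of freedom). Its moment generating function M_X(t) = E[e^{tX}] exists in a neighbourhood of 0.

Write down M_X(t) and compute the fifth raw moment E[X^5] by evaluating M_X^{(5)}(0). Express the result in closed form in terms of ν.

E[X^5] = M^(5)(0) = ν*(ν^4 + 20*ν^3 + 140*ν^2 + 400*ν + 384)

M_X(t) = (1 - 2*t)^(-ν/2)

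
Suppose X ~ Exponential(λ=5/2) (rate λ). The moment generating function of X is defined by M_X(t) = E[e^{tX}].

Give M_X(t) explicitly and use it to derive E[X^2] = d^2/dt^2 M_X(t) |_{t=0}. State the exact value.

E[X^2] = M^(2)(0) = 8/25

M_X(t) = 5/(2*(5/2 - t))
M^(2)(t) = -40/(8*t^3 - 60*t^2 + 150*t - 125)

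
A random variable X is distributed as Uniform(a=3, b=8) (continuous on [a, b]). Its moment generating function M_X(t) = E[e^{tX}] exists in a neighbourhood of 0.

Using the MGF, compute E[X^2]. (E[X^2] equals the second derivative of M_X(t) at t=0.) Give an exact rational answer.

M_X(t) = (e^(8*t) - e^(3*t))/(5*t)
M′(t) = (8*t*e^(8*t) - 3*t*e^(3*t) - e^(8*t) + e^(3*t))/(5*t^2)
M′′(t) = (64*t^2*e^(8*t) - 9*t^2*e^(3*t) - 16*t*e^(8*t) + 6*t*e^(3*t) + 2*e^(8*t) - 2*e^(3*t))/(5*t^3)

E[X^2] = M′′(0) = 97/3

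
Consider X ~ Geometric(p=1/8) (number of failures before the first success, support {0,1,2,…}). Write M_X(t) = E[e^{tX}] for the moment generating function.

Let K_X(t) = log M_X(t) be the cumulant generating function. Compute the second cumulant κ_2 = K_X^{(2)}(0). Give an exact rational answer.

M_X(t) = 1/(8*(1 - 7*e^(t)/8))
K_X(t) = log M_X(t) = -log(1 - 7*e^(t)/8) - 3*log(2)
K^(2)(t) = 56*e^(t)/(49*e^(2*t) - 112*e^(t) + 64)

κ_2 = K^(2)(0) = 56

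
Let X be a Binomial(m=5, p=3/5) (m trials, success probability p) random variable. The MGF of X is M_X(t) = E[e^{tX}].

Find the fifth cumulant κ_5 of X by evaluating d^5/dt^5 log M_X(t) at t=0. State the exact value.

M_X(t) = (3*e^(t)/5 + 2/5)^5
K_X(t) = log M_X(t) = 5*log(3*e^(t)/5 + 2/5)
K′(t) = 15*e^(t)/(3*e^(t) + 2)
K′′(t) = 30*e^(t)/(9*e^(2*t) + 12*e^(t) + 4)
K′′′(t) = (-90*e^(2*t) + 60*e^(t))/(27*e^(3*t) + 54*e^(2*t) + 36*e^(t) + 8)
K′′′′(t) = (270*e^(3*t) - 720*e^(2*t) + 120*e^(t))/(81*e^(4*t) + 216*e^(3*t) + 216*e^(2*t) + 96*e^(t) + 16)
K′′′′′(t) = (-810*e^(4*t) + 5940*e^(3*t) - 3960*e^(2*t) + 240*e^(t))/(243*e^(5*t) + 810*e^(4*t) + 1080*e^(3*t) + 720*e^(2*t) + 240*e^(t) + 32)

κ_5 = K′′′′′(0) = 282/625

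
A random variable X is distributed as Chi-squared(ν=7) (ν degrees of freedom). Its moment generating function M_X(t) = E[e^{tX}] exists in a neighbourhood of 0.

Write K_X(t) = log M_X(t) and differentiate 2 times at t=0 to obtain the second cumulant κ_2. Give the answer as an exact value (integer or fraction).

M_X(t) = (1 - 2*t)^(-7/2)
K_X(t) = log M_X(t) = -7*log(1 - 2*t)/2
K′(t) = -7/(2*t - 1)
K′′(t) = 14/(4*t^2 - 4*t + 1)

κ_2 = K′′(0) = 14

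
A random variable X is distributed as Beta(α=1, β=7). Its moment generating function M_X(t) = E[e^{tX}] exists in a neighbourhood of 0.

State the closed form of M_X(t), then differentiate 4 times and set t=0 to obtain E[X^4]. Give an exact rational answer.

M_X(t) = ₁F₁(1; 8; t)
M′(t) = ₁F₁(2; 9; t)/8
M′′(t) = ₁F₁(3; 10; t)/36
M′′′(t) = ₁F₁(4; 11; t)/120
M′′′′(t) = ₁F₁(5; 12; t)/330

E[X^4] = M′′′′(0) = 1/330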